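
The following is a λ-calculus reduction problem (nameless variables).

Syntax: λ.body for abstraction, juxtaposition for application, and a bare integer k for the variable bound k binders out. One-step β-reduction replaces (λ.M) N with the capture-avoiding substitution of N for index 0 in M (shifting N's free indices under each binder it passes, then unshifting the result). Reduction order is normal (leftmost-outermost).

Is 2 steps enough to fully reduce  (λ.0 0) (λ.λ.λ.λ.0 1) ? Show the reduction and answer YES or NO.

Answer: YES — reaches normal form λ.λ.λ.0 1 in 2 ≤ 2 steps

Working:
  start: (λ.0 0) (λ.λ.λ.λ.0 1)
  step 1: (λ.λ.λ.λ.0 1) (λ.λ.λ.λ.0 1)
  step 2: λ.λ.λ.0 1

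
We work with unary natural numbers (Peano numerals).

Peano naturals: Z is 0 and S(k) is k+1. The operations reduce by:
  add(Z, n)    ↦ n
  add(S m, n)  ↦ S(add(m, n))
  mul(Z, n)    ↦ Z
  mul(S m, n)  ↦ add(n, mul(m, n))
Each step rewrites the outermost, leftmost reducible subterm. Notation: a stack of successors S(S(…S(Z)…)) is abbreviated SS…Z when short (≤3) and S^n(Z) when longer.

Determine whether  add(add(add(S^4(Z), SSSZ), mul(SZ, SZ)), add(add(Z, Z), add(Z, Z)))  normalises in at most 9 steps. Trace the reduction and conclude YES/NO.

Answer: NO — after 9 steps the term is S(S(S(add(add(add(SZ, SSSZ), mul(SZ, SZ)), add(add(Z, Z), add(Z, Z)))))), not yet normal

Derivation:
  start: add(add(add(S^4(Z), SSSZ), mul(SZ, SZ)), add(add(Z, Z), add(Z, Z)))
  step 1: add(add(S(add(SSSZ, SSSZ)), mul(SZ, SZ)), add(add(Z, Z), add(Z, Z)))
  step 2: add(S(add(add(SSSZ, SSSZ), mul(SZ, SZ))), add(add(Z, Z), add(Z, Z)))
  step 3: S(add(add(add(SSSZ, SSSZ), mul(SZ, SZ)), add(add(Z, Z), add(Z, Z))))
  step 4: S(add(add(S(add(SSZ, SSSZ)), mul(SZ, SZ)), add(add(Z, Z), add(Z, Z))))
  step 5: S(add(S(add(add(SSZ, SSSZ), mul(SZ, SZ))), add(add(Z, Z), add(Z, Z))))
  step 6: S(S(add(add(add(SSZ, SSSZ), mul(SZ, SZ)), add(add(Z, Z), add(Z, Z)))))
  step 7: S(S(add(add(S(add(SZ, SSSZ)), mul(SZ, SZ)), add(add(Z, Z), add(Z, Z)))))
  step 8: S(S(add(S(add(add(SZ, SSSZ), mul(SZ, SZ))), add(add(Z, Z), add(Z, Z)))))
  step 9: S(S(S(add(add(add(SZ, SSSZ), mul(SZ, SZ)), add(add(Z, Z), add(Z, Z))))))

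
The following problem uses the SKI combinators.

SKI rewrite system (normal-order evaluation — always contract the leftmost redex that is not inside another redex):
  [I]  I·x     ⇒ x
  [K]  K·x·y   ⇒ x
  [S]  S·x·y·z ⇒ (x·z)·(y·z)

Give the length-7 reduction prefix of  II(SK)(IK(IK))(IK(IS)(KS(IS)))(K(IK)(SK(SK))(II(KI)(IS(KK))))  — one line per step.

Answer: after 7 steps: S(K(IK)(SK(SK))(II(KI)(IS(KK))))

Derivation:
  start: II(SK)(IK(IK))(IK(IS)(KS(IS)))(K(IK)(SK(SK))(II(KI)(IS(KK))))
  [1] I(SK)(IK(IK))(IK(IS)(KS(IS)))(K(IK)(SK(SK))(II(KI)(IS(KK))))
  [2] SK(IK(IK))(IK(IS)(KS(IS)))(K(IK)(SK(SK))(II(KI)(IS(KK))))
  [3] K(IK(IS)(KS(IS)))(IK(IK)(IK(IS)(KS(IS))))(K(IK)(SK(SK))(II(KI)(IS(KK))))
  [4] IK(IS)(KS(IS))(K(IK)(SK(SK))(II(KI)(IS(KK))))
  [5] K(IS)(KS(IS))(K(IK)(SK(SK))(II(KI)(IS(KK))))
  [6] IS(K(IK)(SK(SK))(II(KI)(IS(KK))))
  [7] S(K(IK)(SK(SK))(II(KI)(IS(KK))))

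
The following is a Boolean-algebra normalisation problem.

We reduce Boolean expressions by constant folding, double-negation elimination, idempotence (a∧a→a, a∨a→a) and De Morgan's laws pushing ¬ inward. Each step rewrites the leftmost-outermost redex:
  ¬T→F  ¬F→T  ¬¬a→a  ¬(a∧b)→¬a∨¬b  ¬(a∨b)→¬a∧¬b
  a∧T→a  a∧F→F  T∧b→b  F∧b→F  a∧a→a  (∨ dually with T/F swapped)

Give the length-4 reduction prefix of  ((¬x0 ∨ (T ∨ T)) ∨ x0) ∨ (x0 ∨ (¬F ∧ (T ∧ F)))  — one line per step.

  start: ((¬x0 ∨ (T ∨ T)) ∨ x0) ∨ (x0 ∨ (¬F ∧ (T ∧ F)))
  →1  ((¬x0 ∨ T) ∨ x0) ∨ (x0 ∨ (¬F ∧ (T ∧ F)))
  →2  (T ∨ x0) ∨ (x0 ∨ (¬F ∧ (T ∧ F)))
  →3  T ∨ (x0 ∨ (¬F ∧ (T ∧ F)))
  →4  T

Answer: after 4 steps: T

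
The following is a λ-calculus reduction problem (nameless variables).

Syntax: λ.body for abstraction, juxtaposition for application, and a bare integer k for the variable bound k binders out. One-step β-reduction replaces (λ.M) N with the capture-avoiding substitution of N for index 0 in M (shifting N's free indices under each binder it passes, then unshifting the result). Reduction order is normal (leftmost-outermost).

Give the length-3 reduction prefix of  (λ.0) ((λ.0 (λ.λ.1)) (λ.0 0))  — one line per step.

Answer: after 3 steps: (λ.λ.1) (λ.λ.1)

Derivation:
  start: (λ.0) ((λ.0 (λ.λ.1)) (λ.0 0))
  →1  (λ.0 (λ.λ.1)) (λ.0 0)
  →2  (λ.0 0) (λ.λ.1)
  →3  (λ.λ.1) (λ.λ.1)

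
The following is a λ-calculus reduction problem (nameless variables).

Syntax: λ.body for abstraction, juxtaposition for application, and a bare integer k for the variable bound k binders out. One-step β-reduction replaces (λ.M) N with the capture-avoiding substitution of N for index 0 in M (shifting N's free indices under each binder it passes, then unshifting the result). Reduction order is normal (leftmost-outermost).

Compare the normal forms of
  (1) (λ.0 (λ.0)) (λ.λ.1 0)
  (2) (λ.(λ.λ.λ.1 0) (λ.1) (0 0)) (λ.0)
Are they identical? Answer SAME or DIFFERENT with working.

Answer: SAME — A ⇓ λ.0, B ⇓ λ.0

Reduction:
Term A:
  start: (λ.0 (λ.0)) (λ.λ.1 0)
  →1  (λ.λ.1 0) (λ.0)
  →2  λ.(λ.0) 0
  →3  λ.0

Term B:
  start: (λ.(λ.λ.λ.1 0) (λ.1) (0 0)) (λ.0)
  →1  (λ.λ.λ.1 0) (λ.λ.0) ((λ.0) (λ.0))
  →2  (λ.λ.1 0) ((λ.0) (λ.0))
  →3  λ.(λ.0) (λ.0) 0
  →4  λ.(λ.0) 0
  →5  λ.0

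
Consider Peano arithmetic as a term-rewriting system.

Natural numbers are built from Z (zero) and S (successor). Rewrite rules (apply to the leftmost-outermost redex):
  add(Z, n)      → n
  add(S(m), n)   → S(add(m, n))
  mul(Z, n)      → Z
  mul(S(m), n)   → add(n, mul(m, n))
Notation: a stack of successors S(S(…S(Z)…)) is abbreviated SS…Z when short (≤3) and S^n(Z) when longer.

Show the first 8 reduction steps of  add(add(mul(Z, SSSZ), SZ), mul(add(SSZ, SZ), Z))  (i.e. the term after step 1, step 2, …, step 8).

Answer: after 8 steps: S(mul(S(add(Z, SZ)), Z))

Working:
  start: add(add(mul(Z, SSSZ), SZ), mul(add(SSZ, SZ), Z))
  [1] add(add(Z, SZ), mul(add(SSZ, SZ), Z))
  [2] add(SZ, mul(add(SSZ, SZ), Z))
  [3] S(add(Z, mul(add(SSZ, SZ), Z)))
  [4] S(mul(add(SSZ, SZ), Z))
  [5] S(mul(S(add(SZ, SZ)), Z))
  [6] S(add(Z, mul(add(SZ, SZ), Z)))
  [7] S(mul(add(SZ, SZ), Z))
  [8] S(mul(S(add(Z, SZ)), Z))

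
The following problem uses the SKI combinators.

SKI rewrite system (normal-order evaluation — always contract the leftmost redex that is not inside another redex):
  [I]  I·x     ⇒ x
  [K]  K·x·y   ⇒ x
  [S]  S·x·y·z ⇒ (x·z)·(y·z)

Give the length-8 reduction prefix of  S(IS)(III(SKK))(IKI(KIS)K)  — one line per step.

  start: S(IS)(III(SKK))(IKI(KIS)K)
  step 1: IS(IKI(KIS)K)(III(SKK)(IKI(KIS)K))
  step 2: S(IKI(KIS)K)(III(SKK)(IKI(KIS)K))
  step 3: S(KI(KIS)K)(III(SKK)(IKI(KIS)K))
  step 4: S(IK)(III(SKK)(IKI(KIS)K))
  step 5: SK(III(SKK)(IKI(KIS)K))
  step 6: SK(II(SKK)(IKI(KIS)K))
  step 7: SK(I(SKK)(IKI(KIS)K))
  step 8: SK(SKK(IKI(KIS)K))

Answer: after 8 steps: SK(SKK(IKI(KIS)K))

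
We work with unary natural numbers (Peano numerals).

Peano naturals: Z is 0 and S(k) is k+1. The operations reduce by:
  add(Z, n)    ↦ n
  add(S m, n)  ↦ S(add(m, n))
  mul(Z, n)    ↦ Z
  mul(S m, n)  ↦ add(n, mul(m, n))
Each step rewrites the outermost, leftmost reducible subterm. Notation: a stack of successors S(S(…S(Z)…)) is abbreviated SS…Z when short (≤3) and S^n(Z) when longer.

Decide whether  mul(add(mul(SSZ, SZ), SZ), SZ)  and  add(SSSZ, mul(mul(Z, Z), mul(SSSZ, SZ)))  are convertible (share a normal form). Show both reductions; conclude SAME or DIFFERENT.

Term A:
  start: mul(add(mul(SSZ, SZ), SZ), SZ)
  [1] mul(add(add(SZ, mul(SZ, SZ)), SZ), SZ)
  [2] mul(add(S(add(Z, mul(SZ, SZ))), SZ), SZ)
  [3] mul(S(add(add(Z, mul(SZ, SZ)), SZ)), SZ)
  [4] add(SZ, mul(add(add(Z, mul(SZ, SZ)), SZ), SZ))
  [5] S(add(Z, mul(add(add(Z, mul(SZ, SZ)), SZ), SZ)))
  [6] S(mul(add(add(Z, mul(SZ, SZ)), SZ), SZ))
  [7] S(mul(add(mul(SZ, SZ), SZ), SZ))
  [8] S(mul(add(add(SZ, mul(Z, SZ)), SZ), SZ))
  [9] S(mul(add(S(add(Z, mul(Z, SZ))), SZ), SZ))
  [10] S(mul(S(add(add(Z, mul(Z, SZ)), SZ)), SZ))
  [11] S(add(SZ, mul(add(add(Z, mul(Z, SZ)), SZ), SZ)))
  [12] S(S(add(Z, mul(add(add(Z, mul(Z, SZ)), SZ), SZ))))
  [13] S(S(mul(add(add(Z, mul(Z, SZ)), SZ), SZ)))
  [14] S(S(mul(add(mul(Z, SZ), SZ), SZ)))
  [15] S(S(mul(add(Z, SZ), SZ)))
  [16] S(S(mul(SZ, SZ)))
  [17] S(S(add(SZ, mul(Z, SZ))))
  [18] S(S(S(add(Z, mul(Z, SZ)))))
  [19] S(S(S(mul(Z, SZ))))
  [20] SSSZ

Term B:
  start: add(SSSZ, mul(mul(Z, Z), mul(SSSZ, SZ)))
  [1] S(add(SSZ, mul(mul(Z, Z), mul(SSSZ, SZ))))
  [2] S(S(add(SZ, mul(mul(Z, Z), mul(SSSZ, SZ)))))
  [3] S(S(S(add(Z, mul(mul(Z, Z), mul(SSSZ, SZ))))))
  [4] S(S(S(mul(mul(Z, Z), mul(SSSZ, SZ)))))
  [5] S(S(S(mul(Z, mul(SSSZ, SZ)))))
  [6] SSSZ

Answer: SAME — A ⇓ SSSZ, B ⇓ SSSZ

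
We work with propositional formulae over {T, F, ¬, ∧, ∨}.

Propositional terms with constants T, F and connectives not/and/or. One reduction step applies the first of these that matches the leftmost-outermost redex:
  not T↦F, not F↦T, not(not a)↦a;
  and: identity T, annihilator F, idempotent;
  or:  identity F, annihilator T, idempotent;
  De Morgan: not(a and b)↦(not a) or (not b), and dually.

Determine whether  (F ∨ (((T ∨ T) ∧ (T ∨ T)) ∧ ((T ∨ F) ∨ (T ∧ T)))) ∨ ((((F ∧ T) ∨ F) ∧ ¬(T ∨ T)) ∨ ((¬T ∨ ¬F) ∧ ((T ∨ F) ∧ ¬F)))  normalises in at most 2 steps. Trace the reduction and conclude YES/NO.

Answer: NO — after 2 steps the term is ((T ∨ T) ∧ ((T ∨ F) ∨ (T ∧ T))) ∨ ((((F ∧ T) ∨ F) ∧ ¬(T ∨ T)) ∨ ((¬T ∨ ¬F) ∧ ((T ∨ F) ∧ ¬F))), not yet normal

Reduction:
  start: (F ∨ (((T ∨ T) ∧ (T ∨ T)) ∧ ((T ∨ F) ∨ (T ∧ T)))) ∨ ((((F ∧ T) ∨ F) ∧ ¬(T ∨ T)) ∨ ((¬T ∨ ¬F) ∧ ((T ∨ F) ∧ ¬F)))
  →1  (((T ∨ T) ∧ (T ∨ T)) ∧ ((T ∨ F) ∨ (T ∧ T))) ∨ ((((F ∧ T) ∨ F) ∧ ¬(T ∨ T)) ∨ ((¬T ∨ ¬F) ∧ ((T ∨ F) ∧ ¬F)))
  →2  ((T ∨ T) ∧ ((T ∨ F) ∨ (T ∧ T))) ∨ ((((F ∧ T) ∨ F) ∧ ¬(T ∨ T)) ∨ ((¬T ∨ ¬F) ∧ ((T ∨ F) ∧ ¬F)))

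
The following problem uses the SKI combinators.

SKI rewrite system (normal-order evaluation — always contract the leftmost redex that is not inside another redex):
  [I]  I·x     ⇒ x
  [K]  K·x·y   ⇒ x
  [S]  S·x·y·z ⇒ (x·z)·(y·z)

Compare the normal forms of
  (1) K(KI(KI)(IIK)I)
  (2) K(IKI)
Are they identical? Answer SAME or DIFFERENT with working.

Term A:
  start: K(KI(KI)(IIK)I)
  [1] K(I(IIK)I)
  [2] K(IIKI)
  [3] K(IKI)
  [4] K(KI)

Term B:
  start: K(IKI)
  [1] K(KI)

Answer: SAME — A ⇓ K(KI), B ⇓ K(KI)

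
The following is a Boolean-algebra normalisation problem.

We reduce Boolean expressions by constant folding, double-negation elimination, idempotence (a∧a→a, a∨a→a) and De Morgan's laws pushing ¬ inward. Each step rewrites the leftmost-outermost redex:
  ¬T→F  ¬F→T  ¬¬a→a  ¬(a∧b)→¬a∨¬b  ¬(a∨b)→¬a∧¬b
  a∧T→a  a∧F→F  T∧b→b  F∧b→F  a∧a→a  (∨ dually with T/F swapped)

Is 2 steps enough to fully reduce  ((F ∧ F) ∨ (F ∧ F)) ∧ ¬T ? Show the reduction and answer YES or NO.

  start: ((F ∧ F) ∨ (F ∧ F)) ∧ ¬T
  [1] (F ∧ F) ∧ ¬T
  [2] F ∧ ¬T

Answer: NO — after 2 steps the term is F ∧ ¬T, not yet normal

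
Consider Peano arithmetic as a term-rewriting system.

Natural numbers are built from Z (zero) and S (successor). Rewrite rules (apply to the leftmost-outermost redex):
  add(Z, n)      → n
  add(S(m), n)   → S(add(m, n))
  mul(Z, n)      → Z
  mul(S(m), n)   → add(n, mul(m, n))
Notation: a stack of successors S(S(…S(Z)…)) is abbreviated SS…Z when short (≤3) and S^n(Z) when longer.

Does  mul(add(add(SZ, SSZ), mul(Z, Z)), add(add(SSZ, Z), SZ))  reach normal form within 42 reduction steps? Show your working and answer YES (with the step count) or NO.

  start: mul(add(add(SZ, SSZ), mul(Z, Z)), add(add(SSZ, Z), SZ))
  →1  mul(add(S(add(Z, SSZ)), mul(Z, Z)), add(add(SSZ, Z), SZ))
  →2  mul(S(add(add(Z, SSZ), mul(Z, Z))), add(add(SSZ, Z), SZ))
  →3  add(add(add(SSZ, Z), SZ), mul(add(add(Z, SSZ), mul(Z, Z)), add(add(SSZ, Z), SZ)))
  →4  add(add(S(add(SZ, Z)), SZ), mul(add(add(Z, SSZ), mul(Z, Z)), add(add(SSZ, Z), SZ)))
  →5  add(S(add(add(SZ, Z), SZ)), mul(add(add(Z, SSZ), mul(Z, Z)), add(add(SSZ, Z), SZ)))
  →6  S(add(add(add(SZ, Z), SZ), mul(add(add(Z, SSZ), mul(Z, Z)), add(add(SSZ, Z), SZ))))
  →7  S(add(add(S(add(Z, Z)), SZ), mul(add(add(Z, SSZ), mul(Z, Z)), add(add(SSZ, Z), SZ))))
  →8  S(add(S(add(add(Z, Z), SZ)), mul(add(add(Z, SSZ), mul(Z, Z)), add(add(SSZ, Z), SZ))))
  →9  S(S(add(add(add(Z, Z), SZ), mul(add(add(Z, SSZ), mul(Z, Z)), add(add(SSZ, Z), SZ)))))
  →10  S(S(add(add(Z, SZ), mul(add(add(Z, SSZ), mul(Z, Z)), add(add(SSZ, Z), SZ)))))
  →11  S(S(add(SZ, mul(add(add(Z, SSZ), mul(Z, Z)), add(add(SSZ, Z), SZ)))))
  →12  S(S(S(add(Z, mul(add(add(Z, SSZ), mul(Z, Z)), add(add(SSZ, Z), SZ))))))
  →13  S(S(S(mul(add(add(Z, SSZ), mul(Z, Z)), add(add(SSZ, Z), SZ)))))
  →14  S(S(S(mul(add(SSZ, mul(Z, Z)), add(add(SSZ, Z), SZ)))))
  →15  S(S(S(mul(S(add(SZ, mul(Z, Z))), add(add(SSZ, Z), SZ)))))
  →16  S(S(S(add(add(add(SSZ, Z), SZ), mul(add(SZ, mul(Z, Z)), add(add(SSZ, Z), SZ))))))
  →17  S(S(S(add(add(S(add(SZ, Z)), SZ), mul(add(SZ, mul(Z, Z)), add(add(SSZ, Z), SZ))))))
  →18  S(S(S(add(S(add(add(SZ, Z), SZ)), mul(add(SZ, mul(Z, Z)), add(add(SSZ, Z), SZ))))))
  →19  S(S(S(S(add(add(add(SZ, Z), SZ), mul(add(SZ, mul(Z, Z)), add(add(SSZ, Z), SZ)))))))
  →20  S(S(S(S(add(add(S(add(Z, Z)), SZ), mul(add(SZ, mul(Z, Z)), add(add(SSZ, Z), SZ)))))))
  →21  S(S(S(S(add(S(add(add(Z, Z), SZ)), mul(add(SZ, mul(Z, Z)), add(add(SSZ, Z), SZ)))))))
  →22  S(S(S(S(S(add(add(add(Z, Z), SZ), mul(add(SZ, mul(Z, Z)), add(add(SSZ, Z), SZ))))))))
  →23  S(S(S(S(S(add(add(Z, SZ), mul(add(SZ, mul(Z, Z)), add(add(SSZ, Z), SZ))))))))
  →24  S(S(S(S(S(add(SZ, mul(add(SZ, mul(Z, Z)), add(add(SSZ, Z), SZ))))))))
  →25  S(S(S(S(S(S(add(Z, mul(add(SZ, mul(Z, Z)), add(add(SSZ, Z), SZ)))))))))
  →26  S(S(S(S(S(S(mul(add(SZ, mul(Z, Z)), add(add(SSZ, Z), SZ))))))))
  →27  S(S(S(S(S(S(mul(S(add(Z, mul(Z, Z))), add(add(SSZ, Z), SZ))))))))
  →28  S(S(S(S(S(S(add(add(add(SSZ, Z), SZ), mul(add(Z, mul(Z, Z)), add(add(SSZ, Z), SZ)))))))))
  →29  S(S(S(S(S(S(add(add(S(add(SZ, Z)), SZ), mul(add(Z, mul(Z, Z)), add(add(SSZ, Z), SZ)))))))))
  →30  S(S(S(S(S(S(add(S(add(add(SZ, Z), SZ)), mul(add(Z, mul(Z, Z)), add(add(SSZ, Z), SZ)))))))))
  →31  S(S(S(S(S(S(S(add(add(add(SZ, Z), SZ), mul(add(Z, mul(Z, Z)), add(add(SSZ, Z), SZ))))))))))
  →32  S(S(S(S(S(S(S(add(add(S(add(Z, Z)), SZ), mul(add(Z, mul(Z, Z)), add(add(SSZ, Z), SZ))))))))))
  →33  S(S(S(S(S(S(S(add(S(add(add(Z, Z), SZ)), mul(add(Z, mul(Z, Z)), add(add(SSZ, Z), SZ))))))))))
  →34  S(S(S(S(S(S(S(S(add(add(add(Z, Z), SZ), mul(add(Z, mul(Z, Z)), add(add(SSZ, Z), SZ)))))))))))
  →35  S(S(S(S(S(S(S(S(add(add(Z, SZ), mul(add(Z, mul(Z, Z)), add(add(SSZ, Z), SZ)))))))))))
  →36  S(S(S(S(S(S(S(S(add(SZ, mul(add(Z, mul(Z, Z)), add(add(SSZ, Z), SZ)))))))))))
  →37  S(S(S(S(S(S(S(S(S(add(Z, mul(add(Z, mul(Z, Z)), add(add(SSZ, Z), SZ))))))))))))
  →38  S(S(S(S(S(S(S(S(S(mul(add(Z, mul(Z, Z)), add(add(SSZ, Z), SZ)))))))))))
  →39  S(S(S(S(S(S(S(S(S(mul(mul(Z, Z), add(add(SSZ, Z), SZ)))))))))))
  →40  S(S(S(S(S(S(S(S(S(mul(Z, add(add(SSZ, Z), SZ)))))))))))
  →41  S^9(Z)

Answer: YES — reaches normal form S^9(Z) in 41 ≤ 42 steps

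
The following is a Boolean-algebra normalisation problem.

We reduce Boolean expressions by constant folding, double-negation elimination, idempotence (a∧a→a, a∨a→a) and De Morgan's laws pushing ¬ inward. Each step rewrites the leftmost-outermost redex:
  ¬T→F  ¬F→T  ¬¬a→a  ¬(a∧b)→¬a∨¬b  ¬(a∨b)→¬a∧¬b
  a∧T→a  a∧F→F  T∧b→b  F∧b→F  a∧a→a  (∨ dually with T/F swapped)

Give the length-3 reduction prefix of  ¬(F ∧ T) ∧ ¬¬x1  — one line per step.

Answer: after 3 steps: T ∧ ¬¬x1

Working:
  start: ¬(F ∧ T) ∧ ¬¬x1
  step 1: (¬F ∨ ¬T) ∧ ¬¬x1
  step 2: (T ∨ ¬T) ∧ ¬¬x1
  step 3: T ∧ ¬¬x1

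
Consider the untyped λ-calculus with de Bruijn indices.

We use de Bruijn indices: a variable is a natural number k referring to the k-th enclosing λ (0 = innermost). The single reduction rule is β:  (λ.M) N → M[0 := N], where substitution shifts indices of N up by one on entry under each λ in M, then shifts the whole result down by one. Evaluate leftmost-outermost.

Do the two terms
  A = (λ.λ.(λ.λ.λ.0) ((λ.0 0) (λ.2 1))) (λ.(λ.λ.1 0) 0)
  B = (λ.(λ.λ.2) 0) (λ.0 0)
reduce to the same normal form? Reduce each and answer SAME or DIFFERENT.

Term A:
  start: (λ.λ.(λ.λ.λ.0) ((λ.0 0) (λ.2 1))) (λ.(λ.λ.1 0) 0)
  step 1: λ.(λ.λ.λ.0) ((λ.0 0) (λ.(λ.(λ.λ.1 0) 0) 1))
  step 2: λ.λ.λ.0

Term B:
  start: (λ.(λ.λ.2) 0) (λ.0 0)
  step 1: (λ.λ.λ.0 0) (λ.0 0)
  step 2: λ.λ.0 0

Answer: DIFFERENT — A ⇓ λ.λ.λ.0, B ⇓ λ.λ.0 0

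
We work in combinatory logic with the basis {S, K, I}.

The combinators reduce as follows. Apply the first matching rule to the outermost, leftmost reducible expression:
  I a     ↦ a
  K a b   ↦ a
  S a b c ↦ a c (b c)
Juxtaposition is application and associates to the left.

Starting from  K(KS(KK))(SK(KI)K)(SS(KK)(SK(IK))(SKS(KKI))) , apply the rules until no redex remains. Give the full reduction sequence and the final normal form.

  start: K(KS(KK))(SK(KI)K)(SS(KK)(SK(IK))(SKS(KKI)))
  [1] KS(KK)(SS(KK)(SK(IK))(SKS(KKI)))
  [2] S(SS(KK)(SK(IK))(SKS(KKI)))
  [3] S(S(SK(IK))(KK(SK(IK)))(SKS(KKI)))
  [4] S(SK(IK)(SKS(KKI))(KK(SK(IK))(SKS(KKI))))
  [5] S(K(SKS(KKI))(IK(SKS(KKI)))(KK(SK(IK))(SKS(KKI))))
  [6] S(SKS(KKI)(KK(SK(IK))(SKS(KKI))))
  [7] S(K(KKI)(S(KKI))(KK(SK(IK))(SKS(KKI))))
  [8] S(KKI(KK(SK(IK))(SKS(KKI))))
  [9] S(K(KK(SK(IK))(SKS(KKI))))
  [10] S(K(K(SKS(KKI))))
  [11] S(K(K(K(KKI)(S(KKI)))))
  [12] S(K(K(KKI)))
  [13] S(K(KK))

Answer: normal form = S(K(KK))  (in 13 steps)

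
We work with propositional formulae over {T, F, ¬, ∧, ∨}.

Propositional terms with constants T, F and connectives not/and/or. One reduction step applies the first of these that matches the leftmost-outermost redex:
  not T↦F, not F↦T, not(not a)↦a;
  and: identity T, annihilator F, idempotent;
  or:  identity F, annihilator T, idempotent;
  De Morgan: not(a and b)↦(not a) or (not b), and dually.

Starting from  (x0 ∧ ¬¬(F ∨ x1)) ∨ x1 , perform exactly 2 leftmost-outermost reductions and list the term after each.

Answer: after 2 steps: (x0 ∧ x1) ∨ x1

Working:
  start: (x0 ∧ ¬¬(F ∨ x1)) ∨ x1
  step 1: (x0 ∧ (F ∨ x1)) ∨ x1
  step 2: (x0 ∧ x1) ∨ x1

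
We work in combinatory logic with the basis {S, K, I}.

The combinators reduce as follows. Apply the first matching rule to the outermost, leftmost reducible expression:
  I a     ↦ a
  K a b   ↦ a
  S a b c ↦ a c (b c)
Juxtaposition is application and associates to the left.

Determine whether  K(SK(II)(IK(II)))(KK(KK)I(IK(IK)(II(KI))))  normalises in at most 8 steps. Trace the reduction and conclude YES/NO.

  start: K(SK(II)(IK(II)))(KK(KK)I(IK(IK)(II(KI))))
  step 1: SK(II)(IK(II))
  step 2: K(IK(II))(II(IK(II)))
  step 3: IK(II)
  step 4: K(II)
  step 5: KI

Answer: YES — reaches normal form KI in 5 ≤ 8 steps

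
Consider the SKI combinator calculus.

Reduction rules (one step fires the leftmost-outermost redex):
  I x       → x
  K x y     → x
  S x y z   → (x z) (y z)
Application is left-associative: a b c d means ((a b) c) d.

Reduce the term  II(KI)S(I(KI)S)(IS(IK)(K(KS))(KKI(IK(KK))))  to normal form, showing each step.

Answer: normal form = K(K(KK))  (in 13 steps)

Derivation:
  start: II(KI)S(I(KI)S)(IS(IK)(K(KS))(KKI(IK(KK))))
  →1  I(KI)S(I(KI)S)(IS(IK)(K(KS))(KKI(IK(KK))))
  →2  KIS(I(KI)S)(IS(IK)(K(KS))(KKI(IK(KK))))
  →3  I(I(KI)S)(IS(IK)(K(KS))(KKI(IK(KK))))
  →4  I(KI)S(IS(IK)(K(KS))(KKI(IK(KK))))
  →5  KIS(IS(IK)(K(KS))(KKI(IK(KK))))
  →6  I(IS(IK)(K(KS))(KKI(IK(KK))))
  →7  IS(IK)(K(KS))(KKI(IK(KK)))
  →8  S(IK)(K(KS))(KKI(IK(KK)))
  →9  IK(KKI(IK(KK)))(K(KS)(KKI(IK(KK))))
  →10  K(KKI(IK(KK)))(K(KS)(KKI(IK(KK))))
  →11  KKI(IK(KK))
  →12  K(IK(KK))
  →13  K(K(KK))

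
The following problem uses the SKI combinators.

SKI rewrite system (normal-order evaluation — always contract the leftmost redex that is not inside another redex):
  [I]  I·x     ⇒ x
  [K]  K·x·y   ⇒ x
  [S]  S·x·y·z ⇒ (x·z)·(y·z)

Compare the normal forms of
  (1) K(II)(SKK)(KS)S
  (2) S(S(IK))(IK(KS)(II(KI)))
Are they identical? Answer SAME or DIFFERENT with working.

Answer: DIFFERENT — A ⇓ S, B ⇓ S(SK)(KS)

Working:
Term A:
  start: K(II)(SKK)(KS)S
  →1  II(KS)S
  →2  I(KS)S
  →3  KSS
  →4  S

Term B:
  start: S(S(IK))(IK(KS)(II(KI)))
  →1  S(SK)(IK(KS)(II(KI)))
  →2  S(SK)(K(KS)(II(KI)))
  →3  S(SK)(KS)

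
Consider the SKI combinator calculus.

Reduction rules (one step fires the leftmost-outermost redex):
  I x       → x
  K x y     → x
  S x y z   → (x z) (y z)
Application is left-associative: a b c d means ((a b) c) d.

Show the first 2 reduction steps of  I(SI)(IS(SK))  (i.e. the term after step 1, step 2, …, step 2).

Answer: after 2 steps: SI(S(SK))

Reduction:
  start: I(SI)(IS(SK))
  [1] SI(IS(SK))
  [2] SI(S(SK))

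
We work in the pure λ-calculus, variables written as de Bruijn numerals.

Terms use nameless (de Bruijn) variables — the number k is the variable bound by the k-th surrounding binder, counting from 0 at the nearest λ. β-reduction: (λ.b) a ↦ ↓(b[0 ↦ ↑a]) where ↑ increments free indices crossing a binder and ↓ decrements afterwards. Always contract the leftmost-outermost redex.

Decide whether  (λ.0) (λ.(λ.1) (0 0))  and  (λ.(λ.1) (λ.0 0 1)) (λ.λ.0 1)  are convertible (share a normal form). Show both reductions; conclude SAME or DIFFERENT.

Term A:
  start: (λ.0) (λ.(λ.1) (0 0))
  step 1: λ.(λ.1) (0 0)
  step 2: λ.0

Term B:
  start: (λ.(λ.1) (λ.0 0 1)) (λ.λ.0 1)
  step 1: (λ.λ.λ.0 1) (λ.0 0 (λ.λ.0 1))
  step 2: λ.λ.0 1

Answer: DIFFERENT — A ⇓ λ.0, B ⇓ λ.λ.0 1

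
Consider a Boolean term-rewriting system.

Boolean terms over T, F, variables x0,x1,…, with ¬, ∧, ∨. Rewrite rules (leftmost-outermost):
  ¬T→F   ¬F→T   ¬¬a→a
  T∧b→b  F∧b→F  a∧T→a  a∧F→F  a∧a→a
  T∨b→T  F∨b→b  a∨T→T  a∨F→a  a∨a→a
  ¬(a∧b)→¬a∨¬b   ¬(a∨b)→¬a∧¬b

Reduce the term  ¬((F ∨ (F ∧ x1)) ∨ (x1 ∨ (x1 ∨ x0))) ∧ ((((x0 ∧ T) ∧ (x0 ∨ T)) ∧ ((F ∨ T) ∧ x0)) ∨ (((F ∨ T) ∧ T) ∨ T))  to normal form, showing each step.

  start: ¬((F ∨ (F ∧ x1)) ∨ (x1 ∨ (x1 ∨ x0))) ∧ ((((x0 ∧ T) ∧ (x0 ∨ T)) ∧ ((F ∨ T) ∧ x0)) ∨ (((F ∨ T) ∧ T) ∨ T))
  step 1: (¬(F ∨ (F ∧ x1)) ∧ ¬(x1 ∨ (x1 ∨ x0))) ∧ ((((x0 ∧ T) ∧ (x0 ∨ T)) ∧ ((F ∨ T) ∧ x0)) ∨ (((F ∨ T) ∧ T) ∨ T))
  step 2: ((¬F ∧ ¬(F ∧ x1)) ∧ ¬(x1 ∨ (x1 ∨ x0))) ∧ ((((x0 ∧ T) ∧ (x0 ∨ T)) ∧ ((F ∨ T) ∧ x0)) ∨ (((F ∨ T) ∧ T) ∨ T))
  step 3: ((T ∧ ¬(F ∧ x1)) ∧ ¬(x1 ∨ (x1 ∨ x0))) ∧ ((((x0 ∧ T) ∧ (x0 ∨ T)) ∧ ((F ∨ T) ∧ x0)) ∨ (((F ∨ T) ∧ T) ∨ T))
  step 4: (¬(F ∧ x1) ∧ ¬(x1 ∨ (x1 ∨ x0))) ∧ ((((x0 ∧ T) ∧ (x0 ∨ T)) ∧ ((F ∨ T) ∧ x0)) ∨ (((F ∨ T) ∧ T) ∨ T))
  step 5: ((¬F ∨ ¬x1) ∧ ¬(x1 ∨ (x1 ∨ x0))) ∧ ((((x0 ∧ T) ∧ (x0 ∨ T)) ∧ ((F ∨ T) ∧ x0)) ∨ (((F ∨ T) ∧ T) ∨ T))
  step 6: ((T ∨ ¬x1) ∧ ¬(x1 ∨ (x1 ∨ x0))) ∧ ((((x0 ∧ T) ∧ (x0 ∨ T)) ∧ ((F ∨ T) ∧ x0)) ∨ (((F ∨ T) ∧ T) ∨ T))
  step 7: (T ∧ ¬(x1 ∨ (x1 ∨ x0))) ∧ ((((x0 ∧ T) ∧ (x0 ∨ T)) ∧ ((F ∨ T) ∧ x0)) ∨ (((F ∨ T) ∧ T) ∨ T))
  step 8: ¬(x1 ∨ (x1 ∨ x0)) ∧ ((((x0 ∧ T) ∧ (x0 ∨ T)) ∧ ((F ∨ T) ∧ x0)) ∨ (((F ∨ T) ∧ T) ∨ T))
  step 9: (¬x1 ∧ ¬(x1 ∨ x0)) ∧ ((((x0 ∧ T) ∧ (x0 ∨ T)) ∧ ((F ∨ T) ∧ x0)) ∨ (((F ∨ T) ∧ T) ∨ T))
  step 10: (¬x1 ∧ (¬x1 ∧ ¬x0)) ∧ ((((x0 ∧ T) ∧ (x0 ∨ T)) ∧ ((F ∨ T) ∧ x0)) ∨ (((F ∨ T) ∧ T) ∨ T))
  step 11: (¬x1 ∧ (¬x1 ∧ ¬x0)) ∧ (((x0 ∧ (x0 ∨ T)) ∧ ((F ∨ T) ∧ x0)) ∨ (((F ∨ T) ∧ T) ∨ T))
  step 12: (¬x1 ∧ (¬x1 ∧ ¬x0)) ∧ (((x0 ∧ T) ∧ ((F ∨ T) ∧ x0)) ∨ (((F ∨ T) ∧ T) ∨ T))
  step 13: (¬x1 ∧ (¬x1 ∧ ¬x0)) ∧ ((x0 ∧ ((F ∨ T) ∧ x0)) ∨ (((F ∨ T) ∧ T) ∨ T))
  step 14: (¬x1 ∧ (¬x1 ∧ ¬x0)) ∧ ((x0 ∧ (T ∧ x0)) ∨ (((F ∨ T) ∧ T) ∨ T))
  step 15: (¬x1 ∧ (¬x1 ∧ ¬x0)) ∧ ((x0 ∧ x0) ∨ (((F ∨ T) ∧ T) ∨ T))
  step 16: (¬x1 ∧ (¬x1 ∧ ¬x0)) ∧ (x0 ∨ (((F ∨ T) ∧ T) ∨ T))
  step 17: (¬x1 ∧ (¬x1 ∧ ¬x0)) ∧ (x0 ∨ T)
  step 18: (¬x1 ∧ (¬x1 ∧ ¬x0)) ∧ T
  step 19: ¬x1 ∧ (¬x1 ∧ ¬x0)

Answer: normal form = ¬x1 ∧ (¬x1 ∧ ¬x0)  (in 19 steps)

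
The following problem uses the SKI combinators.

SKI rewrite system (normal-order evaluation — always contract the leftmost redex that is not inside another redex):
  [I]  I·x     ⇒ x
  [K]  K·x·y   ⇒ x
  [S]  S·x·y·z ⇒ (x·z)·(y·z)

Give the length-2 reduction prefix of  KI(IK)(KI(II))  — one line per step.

Answer: after 2 steps: KI(II)

Working:
  start: KI(IK)(KI(II))
  →1  I(KI(II))
  →2  KI(II)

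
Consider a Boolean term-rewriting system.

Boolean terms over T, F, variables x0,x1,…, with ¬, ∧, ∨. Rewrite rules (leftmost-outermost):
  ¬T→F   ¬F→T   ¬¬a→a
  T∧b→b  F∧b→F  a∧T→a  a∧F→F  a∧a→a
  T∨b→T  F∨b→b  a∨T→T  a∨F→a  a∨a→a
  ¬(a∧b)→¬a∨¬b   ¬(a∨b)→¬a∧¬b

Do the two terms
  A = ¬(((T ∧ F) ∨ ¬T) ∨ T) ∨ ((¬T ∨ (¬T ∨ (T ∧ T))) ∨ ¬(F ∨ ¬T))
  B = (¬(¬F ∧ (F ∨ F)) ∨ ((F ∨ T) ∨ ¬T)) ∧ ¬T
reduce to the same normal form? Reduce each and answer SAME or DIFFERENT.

Term A:
  start: ¬(((T ∧ F) ∨ ¬T) ∨ T) ∨ ((¬T ∨ (¬T ∨ (T ∧ T))) ∨ ¬(F ∨ ¬T))
  [1] (¬((T ∧ F) ∨ ¬T) ∧ ¬T) ∨ ((¬T ∨ (¬T ∨ (T ∧ T))) ∨ ¬(F ∨ ¬T))
  [2] ((¬(T ∧ F) ∧ ¬¬T) ∧ ¬T) ∨ ((¬T ∨ (¬T ∨ (T ∧ T))) ∨ ¬(F ∨ ¬T))
  [3] (((¬T ∨ ¬F) ∧ ¬¬T) ∧ ¬T) ∨ ((¬T ∨ (¬T ∨ (T ∧ T))) ∨ ¬(F ∨ ¬T))
  [4] (((F ∨ ¬F) ∧ ¬¬T) ∧ ¬T) ∨ ((¬T ∨ (¬T ∨ (T ∧ T))) ∨ ¬(F ∨ ¬T))
  [5] ((¬F ∧ ¬¬T) ∧ ¬T) ∨ ((¬T ∨ (¬T ∨ (T ∧ T))) ∨ ¬(F ∨ ¬T))
  [6] ((T ∧ ¬¬T) ∧ ¬T) ∨ ((¬T ∨ (¬T ∨ (T ∧ T))) ∨ ¬(F ∨ ¬T))
  [7] (¬¬T ∧ ¬T) ∨ ((¬T ∨ (¬T ∨ (T ∧ T))) ∨ ¬(F ∨ ¬T))
  [8] (T ∧ ¬T) ∨ ((¬T ∨ (¬T ∨ (T ∧ T))) ∨ ¬(F ∨ ¬T))
  [9] ¬T ∨ ((¬T ∨ (¬T ∨ (T ∧ T))) ∨ ¬(F ∨ ¬T))
  [10] F ∨ ((¬T ∨ (¬T ∨ (T ∧ T))) ∨ ¬(F ∨ ¬T))
  [11] (¬T ∨ (¬T ∨ (T ∧ T))) ∨ ¬(F ∨ ¬T)
  [12] (F ∨ (¬T ∨ (T ∧ T))) ∨ ¬(F ∨ ¬T)
  [13] (¬T ∨ (T ∧ T)) ∨ ¬(F ∨ ¬T)
  [14] (F ∨ (T ∧ T)) ∨ ¬(F ∨ ¬T)
  [15] (T ∧ T) ∨ ¬(F ∨ ¬T)
  [16] T ∨ ¬(F ∨ ¬T)
  [17] T

Term B:
  start: (¬(¬F ∧ (F ∨ F)) ∨ ((F ∨ T) ∨ ¬T)) ∧ ¬T
  [1] ((¬¬F ∨ ¬(F ∨ F)) ∨ ((F ∨ T) ∨ ¬T)) ∧ ¬T
  [2] ((F ∨ ¬(F ∨ F)) ∨ ((F ∨ T) ∨ ¬T)) ∧ ¬T
  [3] (¬(F ∨ F) ∨ ((F ∨ T) ∨ ¬T)) ∧ ¬T
  [4] ((¬F ∧ ¬F) ∨ ((F ∨ T) ∨ ¬T)) ∧ ¬T
  [5] (¬F ∨ ((F ∨ T) ∨ ¬T)) ∧ ¬T
  [6] (T ∨ ((F ∨ T) ∨ ¬T)) ∧ ¬T
  [7] T ∧ ¬T
  [8] ¬T
  [9] F

Answer: DIFFERENT — A ⇓ T, B ⇓ F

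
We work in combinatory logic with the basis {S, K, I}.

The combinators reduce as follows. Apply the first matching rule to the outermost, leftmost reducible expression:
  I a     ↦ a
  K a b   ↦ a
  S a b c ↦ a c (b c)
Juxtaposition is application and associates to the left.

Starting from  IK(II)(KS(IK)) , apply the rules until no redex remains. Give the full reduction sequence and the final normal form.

  start: IK(II)(KS(IK))
  [1] K(II)(KS(IK))
  [2] II
  [3] I

Answer: normal form = I  (in 3 steps)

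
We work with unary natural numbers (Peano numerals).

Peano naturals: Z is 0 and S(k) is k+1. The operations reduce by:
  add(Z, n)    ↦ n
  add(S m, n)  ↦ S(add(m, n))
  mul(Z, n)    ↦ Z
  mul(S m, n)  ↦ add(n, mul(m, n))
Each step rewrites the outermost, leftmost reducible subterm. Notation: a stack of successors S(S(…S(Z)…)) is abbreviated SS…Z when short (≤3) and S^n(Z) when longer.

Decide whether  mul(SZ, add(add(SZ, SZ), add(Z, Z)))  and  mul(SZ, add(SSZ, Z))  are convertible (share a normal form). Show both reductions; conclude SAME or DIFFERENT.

Term A:
  start: mul(SZ, add(add(SZ, SZ), add(Z, Z)))
  step 1: add(add(add(SZ, SZ), add(Z, Z)), mul(Z, add(add(SZ, SZ), add(Z, Z))))
  step 2: add(add(S(add(Z, SZ)), add(Z, Z)), mul(Z, add(add(SZ, SZ), add(Z, Z))))
  step 3: add(S(add(add(Z, SZ), add(Z, Z))), mul(Z, add(add(SZ, SZ), add(Z, Z))))
  step 4: S(add(add(add(Z, SZ), add(Z, Z)), mul(Z, add(add(SZ, SZ), add(Z, Z)))))
  step 5: S(add(add(SZ, add(Z, Z)), mul(Z, add(add(SZ, SZ), add(Z, Z)))))
  step 6: S(add(S(add(Z, add(Z, Z))), mul(Z, add(add(SZ, SZ), add(Z, Z)))))
  step 7: S(S(add(add(Z, add(Z, Z)), mul(Z, add(add(SZ, SZ), add(Z, Z))))))
  step 8: S(S(add(add(Z, Z), mul(Z, add(add(SZ, SZ), add(Z, Z))))))
  step 9: S(S(add(Z, mul(Z, add(add(SZ, SZ), add(Z, Z))))))
  step 10: S(S(mul(Z, add(add(SZ, SZ), add(Z, Z)))))
  step 11: SSZ

Term B:
  start: mul(SZ, add(SSZ, Z))
  step 1: add(add(SSZ, Z), mul(Z, add(SSZ, Z)))
  step 2: add(S(add(SZ, Z)), mul(Z, add(SSZ, Z)))
  step 3: S(add(add(SZ, Z), mul(Z, add(SSZ, Z))))
  step 4: S(add(S(add(Z, Z)), mul(Z, add(SSZ, Z))))
  step 5: S(S(add(add(Z, Z), mul(Z, add(SSZ, Z)))))
  step 6: S(S(add(Z, mul(Z, add(SSZ, Z)))))
  step 7: S(S(mul(Z, add(SSZ, Z))))
  step 8: SSZ

Answer: SAME — A ⇓ SSZ, B ⇓ SSZ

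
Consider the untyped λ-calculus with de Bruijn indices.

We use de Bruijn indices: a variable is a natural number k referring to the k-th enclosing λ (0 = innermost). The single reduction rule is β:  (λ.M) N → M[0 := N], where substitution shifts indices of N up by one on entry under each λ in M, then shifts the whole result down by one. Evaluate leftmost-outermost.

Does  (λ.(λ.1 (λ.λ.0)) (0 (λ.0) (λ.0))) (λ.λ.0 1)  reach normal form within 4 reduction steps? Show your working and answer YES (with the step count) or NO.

Answer: YES — reaches normal form λ.0 (λ.λ.0) in 3 ≤ 4 steps

Working:
  start: (λ.(λ.1 (λ.λ.0)) (0 (λ.0) (λ.0))) (λ.λ.0 1)
  step 1: (λ.(λ.λ.0 1) (λ.λ.0)) ((λ.λ.0 1) (λ.0) (λ.0))
  step 2: (λ.λ.0 1) (λ.λ.0)
  step 3: λ.0 (λ.λ.0)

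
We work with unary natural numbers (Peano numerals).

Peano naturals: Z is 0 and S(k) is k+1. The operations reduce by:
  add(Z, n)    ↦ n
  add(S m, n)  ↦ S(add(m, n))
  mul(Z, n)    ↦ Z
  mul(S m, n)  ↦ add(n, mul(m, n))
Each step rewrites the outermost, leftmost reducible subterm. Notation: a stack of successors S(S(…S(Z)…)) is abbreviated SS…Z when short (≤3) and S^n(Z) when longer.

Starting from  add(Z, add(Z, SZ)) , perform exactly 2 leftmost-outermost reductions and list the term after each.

Answer: after 2 steps: SZ

Derivation:
  start: add(Z, add(Z, SZ))
  →1  add(Z, SZ)
  →2  SZ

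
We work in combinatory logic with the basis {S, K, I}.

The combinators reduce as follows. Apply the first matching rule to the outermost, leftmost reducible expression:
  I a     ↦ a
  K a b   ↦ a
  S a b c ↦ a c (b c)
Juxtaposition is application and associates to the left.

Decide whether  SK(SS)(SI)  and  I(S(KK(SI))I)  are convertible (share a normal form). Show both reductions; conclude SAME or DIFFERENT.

Term A:
  start: SK(SS)(SI)
  [1] K(SI)(SS(SI))
  [2] SI

Term B:
  start: I(S(KK(SI))I)
  [1] S(KK(SI))I
  [2] SKI

Answer: DIFFERENT — A ⇓ SI, B ⇓ SKI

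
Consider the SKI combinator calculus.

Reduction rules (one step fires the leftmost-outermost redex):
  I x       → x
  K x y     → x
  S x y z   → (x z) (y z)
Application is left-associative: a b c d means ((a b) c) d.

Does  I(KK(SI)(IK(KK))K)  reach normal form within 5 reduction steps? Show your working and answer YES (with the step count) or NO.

Answer: YES — reaches normal form K(KK) in 4 ≤ 5 steps

Derivation:
  start: I(KK(SI)(IK(KK))K)
  [1] KK(SI)(IK(KK))K
  [2] K(IK(KK))K
  [3] IK(KK)
  [4] K(KK)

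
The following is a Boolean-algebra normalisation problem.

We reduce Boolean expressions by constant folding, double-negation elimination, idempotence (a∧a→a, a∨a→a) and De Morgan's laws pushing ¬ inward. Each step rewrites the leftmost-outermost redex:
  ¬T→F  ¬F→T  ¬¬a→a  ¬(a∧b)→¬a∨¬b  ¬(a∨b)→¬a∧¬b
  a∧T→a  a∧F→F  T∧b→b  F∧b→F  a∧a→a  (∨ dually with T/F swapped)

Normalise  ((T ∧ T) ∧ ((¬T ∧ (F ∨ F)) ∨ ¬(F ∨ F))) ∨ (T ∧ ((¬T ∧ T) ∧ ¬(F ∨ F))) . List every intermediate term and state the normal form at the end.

Answer: normal form = T  (in 9 steps)

Reduction:
  start: ((T ∧ T) ∧ ((¬T ∧ (F ∨ F)) ∨ ¬(F ∨ F))) ∨ (T ∧ ((¬T ∧ T) ∧ ¬(F ∨ F)))
  →1  (T ∧ ((¬T ∧ (F ∨ F)) ∨ ¬(F ∨ F))) ∨ (T ∧ ((¬T ∧ T) ∧ ¬(F ∨ F)))
  →2  ((¬T ∧ (F ∨ F)) ∨ ¬(F ∨ F)) ∨ (T ∧ ((¬T ∧ T) ∧ ¬(F ∨ F)))
  →3  ((F ∧ (F ∨ F)) ∨ ¬(F ∨ F)) ∨ (T ∧ ((¬T ∧ T) ∧ ¬(F ∨ F)))
  →4  (F ∨ ¬(F ∨ F)) ∨ (T ∧ ((¬T ∧ T) ∧ ¬(F ∨ F)))
  →5  ¬(F ∨ F) ∨ (T ∧ ((¬T ∧ T) ∧ ¬(F ∨ F)))
  →6  (¬F ∧ ¬F) ∨ (T ∧ ((¬T ∧ T) ∧ ¬(F ∨ F)))
  →7  ¬F ∨ (T ∧ ((¬T ∧ T) ∧ ¬(F ∨ F)))
  →8  T ∨ (T ∧ ((¬T ∧ T) ∧ ¬(F ∨ F)))
  →9  T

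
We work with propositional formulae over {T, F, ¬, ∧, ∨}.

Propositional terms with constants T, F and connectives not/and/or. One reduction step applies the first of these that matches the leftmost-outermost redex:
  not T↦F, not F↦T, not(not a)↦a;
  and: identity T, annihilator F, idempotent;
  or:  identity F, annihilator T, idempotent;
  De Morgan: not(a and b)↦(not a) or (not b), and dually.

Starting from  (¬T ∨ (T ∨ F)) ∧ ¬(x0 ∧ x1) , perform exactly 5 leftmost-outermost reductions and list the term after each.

  start: (¬T ∨ (T ∨ F)) ∧ ¬(x0 ∧ x1)
  step 1: (F ∨ (T ∨ F)) ∧ ¬(x0 ∧ x1)
  step 2: (T ∨ F) ∧ ¬(x0 ∧ x1)
  step 3: T ∧ ¬(x0 ∧ x1)
  step 4: ¬(x0 ∧ x1)
  step 5: ¬x0 ∨ ¬x1

Answer: after 5 steps: ¬x0 ∨ ¬x1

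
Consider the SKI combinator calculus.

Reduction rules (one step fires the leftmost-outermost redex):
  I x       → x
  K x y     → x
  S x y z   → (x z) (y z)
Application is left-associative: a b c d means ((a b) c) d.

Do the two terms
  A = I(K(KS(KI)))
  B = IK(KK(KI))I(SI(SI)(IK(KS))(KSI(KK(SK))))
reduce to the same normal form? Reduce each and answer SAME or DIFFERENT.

Answer: SAME — A ⇓ KS, B ⇓ KS

Derivation:
Term A:
  start: I(K(KS(KI)))
  step 1: K(KS(KI))
  step 2: KS

Term B:
  start: IK(KK(KI))I(SI(SI)(IK(KS))(KSI(KK(SK))))
  step 1: K(KK(KI))I(SI(SI)(IK(KS))(KSI(KK(SK))))
  step 2: KK(KI)(SI(SI)(IK(KS))(KSI(KK(SK))))
  step 3: K(SI(SI)(IK(KS))(KSI(KK(SK))))
  step 4: K(I(IK(KS))(SI(IK(KS)))(KSI(KK(SK))))
  step 5: K(IK(KS)(SI(IK(KS)))(KSI(KK(SK))))
  step 6: K(K(KS)(SI(IK(KS)))(KSI(KK(SK))))
  step 7: K(KS(KSI(KK(SK))))
  step 8: KS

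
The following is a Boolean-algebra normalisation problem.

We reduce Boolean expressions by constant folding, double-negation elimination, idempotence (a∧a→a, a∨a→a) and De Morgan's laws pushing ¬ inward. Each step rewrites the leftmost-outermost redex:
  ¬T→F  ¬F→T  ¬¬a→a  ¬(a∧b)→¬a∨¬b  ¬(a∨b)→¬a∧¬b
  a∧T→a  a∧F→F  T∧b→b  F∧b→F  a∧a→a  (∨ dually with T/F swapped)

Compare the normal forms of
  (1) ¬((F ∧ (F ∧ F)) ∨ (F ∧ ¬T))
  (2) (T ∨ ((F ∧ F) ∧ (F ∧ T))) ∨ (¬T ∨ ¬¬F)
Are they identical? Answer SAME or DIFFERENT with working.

Answer: SAME — A ⇓ T, B ⇓ T

Derivation:
Term A:
  start: ¬((F ∧ (F ∧ F)) ∨ (F ∧ ¬T))
  step 1: ¬(F ∧ (F ∧ F)) ∧ ¬(F ∧ ¬T)
  step 2: (¬F ∨ ¬(F ∧ F)) ∧ ¬(F ∧ ¬T)
  step 3: (T ∨ ¬(F ∧ F)) ∧ ¬(F ∧ ¬T)
  step 4: T ∧ ¬(F ∧ ¬T)
  step 5: ¬(F ∧ ¬T)
  step 6: ¬F ∨ ¬¬T
  step 7: T ∨ ¬¬T
  step 8: T

Term B:
  start: (T ∨ ((F ∧ F) ∧ (F ∧ T))) ∨ (¬T ∨ ¬¬F)
  step 1: T ∨ (¬T ∨ ¬¬F)
  step 2: T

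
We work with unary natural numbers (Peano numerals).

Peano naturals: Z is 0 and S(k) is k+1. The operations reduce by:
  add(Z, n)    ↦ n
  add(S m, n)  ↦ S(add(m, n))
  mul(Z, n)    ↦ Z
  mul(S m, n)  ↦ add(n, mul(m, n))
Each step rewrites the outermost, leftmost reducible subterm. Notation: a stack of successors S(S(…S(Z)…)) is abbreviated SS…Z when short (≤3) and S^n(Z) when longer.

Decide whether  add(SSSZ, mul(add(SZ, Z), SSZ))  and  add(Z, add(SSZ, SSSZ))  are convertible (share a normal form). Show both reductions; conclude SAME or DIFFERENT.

Answer: SAME — A ⇓ S^5(Z), B ⇓ S^5(Z)

Derivation:
Term A:
  start: add(SSSZ, mul(add(SZ, Z), SSZ))
  [1] S(add(SSZ, mul(add(SZ, Z), SSZ)))
  [2] S(S(add(SZ, mul(add(SZ, Z), SSZ))))
  [3] S(S(S(add(Z, mul(add(SZ, Z), SSZ)))))
  [4] S(S(S(mul(add(SZ, Z), SSZ))))
  [5] S(S(S(mul(S(add(Z, Z)), SSZ))))
  [6] S(S(S(add(SSZ, mul(add(Z, Z), SSZ)))))
  [7] S(S(S(S(add(SZ, mul(add(Z, Z), SSZ))))))
  [8] S(S(S(S(S(add(Z, mul(add(Z, Z), SSZ)))))))
  [9] S(S(S(S(S(mul(add(Z, Z), SSZ))))))
  [10] S(S(S(S(S(mul(Z, SSZ))))))
  [11] S^5(Z)

Term B:
  start: add(Z, add(SSZ, SSSZ))
  [1] add(SSZ, SSSZ)
  [2] S(add(SZ, SSSZ))
  [3] S(S(add(Z, SSSZ)))
  [4] S^5(Z)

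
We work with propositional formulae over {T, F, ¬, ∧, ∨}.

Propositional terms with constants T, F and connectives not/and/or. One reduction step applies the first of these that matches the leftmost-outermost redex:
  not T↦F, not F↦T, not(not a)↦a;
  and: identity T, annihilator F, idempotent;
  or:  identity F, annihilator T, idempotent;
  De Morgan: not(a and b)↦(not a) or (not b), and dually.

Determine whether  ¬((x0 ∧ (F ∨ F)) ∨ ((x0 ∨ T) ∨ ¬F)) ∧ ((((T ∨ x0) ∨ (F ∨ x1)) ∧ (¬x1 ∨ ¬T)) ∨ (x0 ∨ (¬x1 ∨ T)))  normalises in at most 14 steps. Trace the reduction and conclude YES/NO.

Answer: YES — reaches normal form F in 13 ≤ 14 steps

Derivation:
  start: ¬((x0 ∧ (F ∨ F)) ∨ ((x0 ∨ T) ∨ ¬F)) ∧ ((((T ∨ x0) ∨ (F ∨ x1)) ∧ (¬x1 ∨ ¬T)) ∨ (x0 ∨ (¬x1 ∨ T)))
  →1  (¬(x0 ∧ (F ∨ F)) ∧ ¬((x0 ∨ T) ∨ ¬F)) ∧ ((((T ∨ x0) ∨ (F ∨ x1)) ∧ (¬x1 ∨ ¬T)) ∨ (x0 ∨ (¬x1 ∨ T)))
  →2  ((¬x0 ∨ ¬(F ∨ F)) ∧ ¬((x0 ∨ T) ∨ ¬F)) ∧ ((((T ∨ x0) ∨ (F ∨ x1)) ∧ (¬x1 ∨ ¬T)) ∨ (x0 ∨ (¬x1 ∨ T)))
  →3  ((¬x0 ∨ (¬F ∧ ¬F)) ∧ ¬((x0 ∨ T) ∨ ¬F)) ∧ ((((T ∨ x0) ∨ (F ∨ x1)) ∧ (¬x1 ∨ ¬T)) ∨ (x0 ∨ (¬x1 ∨ T)))
  →4  ((¬x0 ∨ ¬F) ∧ ¬((x0 ∨ T) ∨ ¬F)) ∧ ((((T ∨ x0) ∨ (F ∨ x1)) ∧ (¬x1 ∨ ¬T)) ∨ (x0 ∨ (¬x1 ∨ T)))
  →5  ((¬x0 ∨ T) ∧ ¬((x0 ∨ T) ∨ ¬F)) ∧ ((((T ∨ x0) ∨ (F ∨ x1)) ∧ (¬x1 ∨ ¬T)) ∨ (x0 ∨ (¬x1 ∨ T)))
  →6  (T ∧ ¬((x0 ∨ T) ∨ ¬F)) ∧ ((((T ∨ x0) ∨ (F ∨ x1)) ∧ (¬x1 ∨ ¬T)) ∨ (x0 ∨ (¬x1 ∨ T)))
  →7  ¬((x0 ∨ T) ∨ ¬F) ∧ ((((T ∨ x0) ∨ (F ∨ x1)) ∧ (¬x1 ∨ ¬T)) ∨ (x0 ∨ (¬x1 ∨ T)))
  →8  (¬(x0 ∨ T) ∧ ¬¬F) ∧ ((((T ∨ x0) ∨ (F ∨ x1)) ∧ (¬x1 ∨ ¬T)) ∨ (x0 ∨ (¬x1 ∨ T)))
  →9  ((¬x0 ∧ ¬T) ∧ ¬¬F) ∧ ((((T ∨ x0) ∨ (F ∨ x1)) ∧ (¬x1 ∨ ¬T)) ∨ (x0 ∨ (¬x1 ∨ T)))
  →10  ((¬x0 ∧ F) ∧ ¬¬F) ∧ ((((T ∨ x0) ∨ (F ∨ x1)) ∧ (¬x1 ∨ ¬T)) ∨ (x0 ∨ (¬x1 ∨ T)))
  →11  (F ∧ ¬¬F) ∧ ((((T ∨ x0) ∨ (F ∨ x1)) ∧ (¬x1 ∨ ¬T)) ∨ (x0 ∨ (¬x1 ∨ T)))
  →12  F ∧ ((((T ∨ x0) ∨ (F ∨ x1)) ∧ (¬x1 ∨ ¬T)) ∨ (x0 ∨ (¬x1 ∨ T)))
  →13  F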